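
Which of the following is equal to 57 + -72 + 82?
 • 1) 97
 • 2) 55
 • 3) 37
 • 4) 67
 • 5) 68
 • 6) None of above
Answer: 4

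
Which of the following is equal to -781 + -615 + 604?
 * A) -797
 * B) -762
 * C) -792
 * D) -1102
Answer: C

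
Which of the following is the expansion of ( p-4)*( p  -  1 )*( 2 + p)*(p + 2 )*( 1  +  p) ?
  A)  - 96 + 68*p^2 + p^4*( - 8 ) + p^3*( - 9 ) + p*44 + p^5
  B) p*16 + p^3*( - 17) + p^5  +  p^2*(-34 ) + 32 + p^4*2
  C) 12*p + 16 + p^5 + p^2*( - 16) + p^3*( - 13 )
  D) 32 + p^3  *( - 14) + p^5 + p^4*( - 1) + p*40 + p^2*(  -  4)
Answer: C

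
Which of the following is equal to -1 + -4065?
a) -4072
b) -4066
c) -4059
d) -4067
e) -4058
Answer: b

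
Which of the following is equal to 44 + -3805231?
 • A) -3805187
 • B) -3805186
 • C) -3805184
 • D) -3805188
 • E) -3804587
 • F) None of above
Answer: A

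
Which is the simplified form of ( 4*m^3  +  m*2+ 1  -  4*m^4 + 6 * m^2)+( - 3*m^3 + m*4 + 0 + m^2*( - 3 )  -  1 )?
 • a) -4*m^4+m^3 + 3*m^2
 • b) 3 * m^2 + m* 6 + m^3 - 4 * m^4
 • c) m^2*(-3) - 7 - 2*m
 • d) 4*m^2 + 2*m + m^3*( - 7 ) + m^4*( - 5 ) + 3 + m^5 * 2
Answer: b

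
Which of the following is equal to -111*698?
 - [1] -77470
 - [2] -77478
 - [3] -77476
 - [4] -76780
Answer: 2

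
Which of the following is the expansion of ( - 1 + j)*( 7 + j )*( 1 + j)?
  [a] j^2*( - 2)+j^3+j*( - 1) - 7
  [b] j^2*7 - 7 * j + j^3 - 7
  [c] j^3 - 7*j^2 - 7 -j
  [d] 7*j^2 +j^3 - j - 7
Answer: d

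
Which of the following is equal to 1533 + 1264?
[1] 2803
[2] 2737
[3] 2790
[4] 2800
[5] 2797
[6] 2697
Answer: 5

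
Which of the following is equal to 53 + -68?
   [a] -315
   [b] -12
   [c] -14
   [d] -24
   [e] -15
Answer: e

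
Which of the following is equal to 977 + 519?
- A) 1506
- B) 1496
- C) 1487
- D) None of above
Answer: B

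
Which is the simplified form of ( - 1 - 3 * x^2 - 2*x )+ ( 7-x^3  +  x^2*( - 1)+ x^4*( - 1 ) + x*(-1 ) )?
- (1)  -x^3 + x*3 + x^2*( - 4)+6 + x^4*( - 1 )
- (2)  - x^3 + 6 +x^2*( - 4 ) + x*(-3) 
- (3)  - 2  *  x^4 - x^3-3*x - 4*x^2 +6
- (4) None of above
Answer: 4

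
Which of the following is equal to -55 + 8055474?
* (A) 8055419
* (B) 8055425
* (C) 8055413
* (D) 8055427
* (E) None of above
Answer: A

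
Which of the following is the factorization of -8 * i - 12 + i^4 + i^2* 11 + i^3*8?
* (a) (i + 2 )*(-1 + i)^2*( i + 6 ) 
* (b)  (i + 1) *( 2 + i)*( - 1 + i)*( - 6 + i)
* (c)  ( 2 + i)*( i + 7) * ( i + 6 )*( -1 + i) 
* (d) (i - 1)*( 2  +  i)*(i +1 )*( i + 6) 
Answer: d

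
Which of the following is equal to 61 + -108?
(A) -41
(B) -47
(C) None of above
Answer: B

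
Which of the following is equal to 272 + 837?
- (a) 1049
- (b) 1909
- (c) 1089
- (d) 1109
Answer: d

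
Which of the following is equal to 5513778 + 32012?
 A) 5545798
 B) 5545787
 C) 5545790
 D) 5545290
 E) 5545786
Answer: C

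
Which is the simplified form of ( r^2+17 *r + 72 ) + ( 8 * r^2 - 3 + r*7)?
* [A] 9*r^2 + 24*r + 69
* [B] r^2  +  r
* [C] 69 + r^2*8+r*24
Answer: A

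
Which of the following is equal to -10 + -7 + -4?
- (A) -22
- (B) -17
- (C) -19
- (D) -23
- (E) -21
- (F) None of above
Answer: E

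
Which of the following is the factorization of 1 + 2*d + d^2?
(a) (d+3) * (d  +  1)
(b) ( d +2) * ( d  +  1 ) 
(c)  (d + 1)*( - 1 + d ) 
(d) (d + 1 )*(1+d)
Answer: d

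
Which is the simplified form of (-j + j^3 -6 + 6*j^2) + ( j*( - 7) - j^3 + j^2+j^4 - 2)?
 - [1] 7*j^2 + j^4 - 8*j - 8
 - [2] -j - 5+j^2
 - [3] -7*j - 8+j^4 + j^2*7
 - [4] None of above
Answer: 1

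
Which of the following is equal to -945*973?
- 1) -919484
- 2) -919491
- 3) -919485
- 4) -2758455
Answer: 3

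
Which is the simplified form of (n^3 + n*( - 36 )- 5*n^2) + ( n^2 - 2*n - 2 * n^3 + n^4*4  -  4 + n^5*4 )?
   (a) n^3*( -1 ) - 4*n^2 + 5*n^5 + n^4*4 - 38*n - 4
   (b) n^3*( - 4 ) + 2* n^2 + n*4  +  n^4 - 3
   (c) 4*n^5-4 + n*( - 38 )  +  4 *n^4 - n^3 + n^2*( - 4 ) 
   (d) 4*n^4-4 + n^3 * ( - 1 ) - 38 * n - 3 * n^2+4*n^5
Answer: c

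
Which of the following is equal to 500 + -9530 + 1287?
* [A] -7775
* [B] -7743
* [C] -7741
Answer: B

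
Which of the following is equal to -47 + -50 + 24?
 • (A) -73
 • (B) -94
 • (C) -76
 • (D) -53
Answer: A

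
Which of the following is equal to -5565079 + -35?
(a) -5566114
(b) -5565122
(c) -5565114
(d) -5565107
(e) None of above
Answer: c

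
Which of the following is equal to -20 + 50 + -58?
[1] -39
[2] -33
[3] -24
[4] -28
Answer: 4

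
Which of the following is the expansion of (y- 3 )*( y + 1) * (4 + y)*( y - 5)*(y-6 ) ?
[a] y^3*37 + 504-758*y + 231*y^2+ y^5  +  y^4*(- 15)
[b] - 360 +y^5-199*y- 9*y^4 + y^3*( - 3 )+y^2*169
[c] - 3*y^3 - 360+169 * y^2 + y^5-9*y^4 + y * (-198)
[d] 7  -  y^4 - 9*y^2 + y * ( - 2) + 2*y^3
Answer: c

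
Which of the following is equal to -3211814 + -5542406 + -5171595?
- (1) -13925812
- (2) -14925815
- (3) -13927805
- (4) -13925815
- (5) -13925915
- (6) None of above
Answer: 4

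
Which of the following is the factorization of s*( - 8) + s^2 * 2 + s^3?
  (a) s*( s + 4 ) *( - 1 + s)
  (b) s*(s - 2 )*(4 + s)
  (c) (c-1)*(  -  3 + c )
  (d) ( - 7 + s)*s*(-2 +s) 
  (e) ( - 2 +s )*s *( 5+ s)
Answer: b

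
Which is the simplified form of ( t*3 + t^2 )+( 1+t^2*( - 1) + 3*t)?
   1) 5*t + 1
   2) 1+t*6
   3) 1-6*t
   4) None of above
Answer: 2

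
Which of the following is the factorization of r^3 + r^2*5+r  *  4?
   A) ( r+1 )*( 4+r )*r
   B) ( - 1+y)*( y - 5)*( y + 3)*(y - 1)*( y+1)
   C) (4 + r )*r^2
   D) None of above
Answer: A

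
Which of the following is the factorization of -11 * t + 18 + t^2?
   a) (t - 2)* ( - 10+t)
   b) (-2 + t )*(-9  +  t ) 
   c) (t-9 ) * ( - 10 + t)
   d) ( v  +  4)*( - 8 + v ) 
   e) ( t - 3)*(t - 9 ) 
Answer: b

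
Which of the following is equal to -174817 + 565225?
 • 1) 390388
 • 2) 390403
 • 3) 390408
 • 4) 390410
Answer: 3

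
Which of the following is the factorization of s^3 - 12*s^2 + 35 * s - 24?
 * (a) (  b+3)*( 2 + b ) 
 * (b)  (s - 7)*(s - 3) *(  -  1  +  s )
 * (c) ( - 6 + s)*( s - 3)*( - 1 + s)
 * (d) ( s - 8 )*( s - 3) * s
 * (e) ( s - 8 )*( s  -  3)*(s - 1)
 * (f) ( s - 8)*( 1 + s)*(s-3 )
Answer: e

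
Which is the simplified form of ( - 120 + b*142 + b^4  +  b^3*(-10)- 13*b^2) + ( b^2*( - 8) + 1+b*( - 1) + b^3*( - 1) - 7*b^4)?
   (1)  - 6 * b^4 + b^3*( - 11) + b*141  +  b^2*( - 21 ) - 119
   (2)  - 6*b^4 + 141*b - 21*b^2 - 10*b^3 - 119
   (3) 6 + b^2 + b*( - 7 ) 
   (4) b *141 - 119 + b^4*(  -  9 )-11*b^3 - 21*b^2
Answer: 1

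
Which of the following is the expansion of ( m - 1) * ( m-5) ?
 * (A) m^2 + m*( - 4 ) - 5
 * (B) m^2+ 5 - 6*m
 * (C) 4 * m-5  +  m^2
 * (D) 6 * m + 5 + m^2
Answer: B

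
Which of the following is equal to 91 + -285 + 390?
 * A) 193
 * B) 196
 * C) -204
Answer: B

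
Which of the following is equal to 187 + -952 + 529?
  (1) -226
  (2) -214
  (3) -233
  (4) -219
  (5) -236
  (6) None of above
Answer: 5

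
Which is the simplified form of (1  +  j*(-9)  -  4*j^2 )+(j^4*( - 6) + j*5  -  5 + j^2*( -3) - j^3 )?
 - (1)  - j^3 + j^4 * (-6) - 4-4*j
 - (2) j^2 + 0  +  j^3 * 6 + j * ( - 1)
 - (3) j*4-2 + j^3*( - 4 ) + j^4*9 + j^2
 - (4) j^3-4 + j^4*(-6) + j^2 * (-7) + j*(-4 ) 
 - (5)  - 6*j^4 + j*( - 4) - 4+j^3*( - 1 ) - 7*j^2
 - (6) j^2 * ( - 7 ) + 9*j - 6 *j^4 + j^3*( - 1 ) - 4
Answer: 5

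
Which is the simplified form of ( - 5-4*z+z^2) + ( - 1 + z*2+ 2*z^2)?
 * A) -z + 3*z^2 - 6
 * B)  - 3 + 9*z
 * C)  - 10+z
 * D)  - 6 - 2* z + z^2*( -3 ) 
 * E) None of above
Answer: E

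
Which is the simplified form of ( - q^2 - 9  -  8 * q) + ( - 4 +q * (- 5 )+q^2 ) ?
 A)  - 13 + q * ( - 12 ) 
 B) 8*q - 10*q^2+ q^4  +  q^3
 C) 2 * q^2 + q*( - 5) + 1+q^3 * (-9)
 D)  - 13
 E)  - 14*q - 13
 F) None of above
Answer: F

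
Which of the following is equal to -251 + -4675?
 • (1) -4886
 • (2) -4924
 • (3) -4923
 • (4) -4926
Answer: 4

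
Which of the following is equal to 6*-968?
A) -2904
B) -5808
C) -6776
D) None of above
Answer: B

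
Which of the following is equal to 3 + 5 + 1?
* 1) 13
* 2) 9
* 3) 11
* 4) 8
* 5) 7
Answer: 2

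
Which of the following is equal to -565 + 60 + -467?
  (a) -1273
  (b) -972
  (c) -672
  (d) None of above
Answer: b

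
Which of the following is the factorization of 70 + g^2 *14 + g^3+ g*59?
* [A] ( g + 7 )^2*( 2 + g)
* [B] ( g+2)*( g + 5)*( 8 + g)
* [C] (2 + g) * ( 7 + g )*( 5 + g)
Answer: C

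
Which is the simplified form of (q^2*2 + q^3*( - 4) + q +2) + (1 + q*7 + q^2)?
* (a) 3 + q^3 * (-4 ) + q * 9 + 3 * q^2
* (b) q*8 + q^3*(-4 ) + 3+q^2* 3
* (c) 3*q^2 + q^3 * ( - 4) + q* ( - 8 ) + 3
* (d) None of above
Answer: b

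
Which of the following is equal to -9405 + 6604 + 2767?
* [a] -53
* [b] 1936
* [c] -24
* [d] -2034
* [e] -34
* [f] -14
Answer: e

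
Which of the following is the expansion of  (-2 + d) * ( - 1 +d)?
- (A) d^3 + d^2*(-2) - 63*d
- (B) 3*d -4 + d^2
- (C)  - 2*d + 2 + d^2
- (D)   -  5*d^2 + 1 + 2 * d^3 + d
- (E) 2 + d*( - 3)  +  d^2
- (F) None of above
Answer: E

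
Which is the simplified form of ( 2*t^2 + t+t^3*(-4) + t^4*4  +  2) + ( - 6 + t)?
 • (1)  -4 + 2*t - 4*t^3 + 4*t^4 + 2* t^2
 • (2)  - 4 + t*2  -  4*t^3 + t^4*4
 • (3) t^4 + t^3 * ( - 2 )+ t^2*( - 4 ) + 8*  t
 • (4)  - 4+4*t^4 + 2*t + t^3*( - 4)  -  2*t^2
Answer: 1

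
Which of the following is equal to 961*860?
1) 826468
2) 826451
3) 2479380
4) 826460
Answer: 4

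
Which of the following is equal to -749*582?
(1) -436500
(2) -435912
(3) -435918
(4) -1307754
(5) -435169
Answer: 3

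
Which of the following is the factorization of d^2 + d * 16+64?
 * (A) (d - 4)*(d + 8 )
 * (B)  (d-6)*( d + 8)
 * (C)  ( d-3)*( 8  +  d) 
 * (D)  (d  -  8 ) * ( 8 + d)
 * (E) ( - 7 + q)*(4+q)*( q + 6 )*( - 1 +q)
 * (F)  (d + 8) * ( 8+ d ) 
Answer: F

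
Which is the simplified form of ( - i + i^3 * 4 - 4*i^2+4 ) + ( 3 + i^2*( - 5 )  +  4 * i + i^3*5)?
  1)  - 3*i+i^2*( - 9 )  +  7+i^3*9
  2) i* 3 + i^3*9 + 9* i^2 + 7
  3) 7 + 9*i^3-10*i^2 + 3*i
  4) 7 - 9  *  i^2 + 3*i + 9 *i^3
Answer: 4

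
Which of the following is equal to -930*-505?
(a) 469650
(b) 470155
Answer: a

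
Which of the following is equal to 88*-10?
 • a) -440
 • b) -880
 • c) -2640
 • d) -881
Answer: b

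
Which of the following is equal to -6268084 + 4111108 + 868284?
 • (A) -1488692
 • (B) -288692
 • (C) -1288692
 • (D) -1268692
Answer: C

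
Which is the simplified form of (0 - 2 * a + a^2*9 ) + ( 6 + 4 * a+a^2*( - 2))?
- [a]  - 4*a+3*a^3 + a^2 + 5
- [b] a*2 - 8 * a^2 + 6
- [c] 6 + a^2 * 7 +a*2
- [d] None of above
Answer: c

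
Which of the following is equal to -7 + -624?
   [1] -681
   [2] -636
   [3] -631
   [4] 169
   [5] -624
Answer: 3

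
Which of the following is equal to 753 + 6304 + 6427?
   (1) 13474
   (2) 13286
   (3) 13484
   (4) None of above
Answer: 3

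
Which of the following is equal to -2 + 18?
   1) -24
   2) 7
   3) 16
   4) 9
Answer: 3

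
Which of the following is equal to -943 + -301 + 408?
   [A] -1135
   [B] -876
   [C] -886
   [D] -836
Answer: D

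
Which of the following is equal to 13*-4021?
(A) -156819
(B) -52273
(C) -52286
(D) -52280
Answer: B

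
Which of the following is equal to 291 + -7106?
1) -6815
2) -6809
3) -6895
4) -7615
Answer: 1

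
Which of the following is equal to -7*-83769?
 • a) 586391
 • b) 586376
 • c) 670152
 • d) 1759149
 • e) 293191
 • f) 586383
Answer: f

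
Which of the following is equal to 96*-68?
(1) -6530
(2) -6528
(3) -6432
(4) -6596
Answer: 2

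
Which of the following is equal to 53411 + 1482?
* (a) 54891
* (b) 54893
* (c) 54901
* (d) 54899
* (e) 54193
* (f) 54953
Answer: b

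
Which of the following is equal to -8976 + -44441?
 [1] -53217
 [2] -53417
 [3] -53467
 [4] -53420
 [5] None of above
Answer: 2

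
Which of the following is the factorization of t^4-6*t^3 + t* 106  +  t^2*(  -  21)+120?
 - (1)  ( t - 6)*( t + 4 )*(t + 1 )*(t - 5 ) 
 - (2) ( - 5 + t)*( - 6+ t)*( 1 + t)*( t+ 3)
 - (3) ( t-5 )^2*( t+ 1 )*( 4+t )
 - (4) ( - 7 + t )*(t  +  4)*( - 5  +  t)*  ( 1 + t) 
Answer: 1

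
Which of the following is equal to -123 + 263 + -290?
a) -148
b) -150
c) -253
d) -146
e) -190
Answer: b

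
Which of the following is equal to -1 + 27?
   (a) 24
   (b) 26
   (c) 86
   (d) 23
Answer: b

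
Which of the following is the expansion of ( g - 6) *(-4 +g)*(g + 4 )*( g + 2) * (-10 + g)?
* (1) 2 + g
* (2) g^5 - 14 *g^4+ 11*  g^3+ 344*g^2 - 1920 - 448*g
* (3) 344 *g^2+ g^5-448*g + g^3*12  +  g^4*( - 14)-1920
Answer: 3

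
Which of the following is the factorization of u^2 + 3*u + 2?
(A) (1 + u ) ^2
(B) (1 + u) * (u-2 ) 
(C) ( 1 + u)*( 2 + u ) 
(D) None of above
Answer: C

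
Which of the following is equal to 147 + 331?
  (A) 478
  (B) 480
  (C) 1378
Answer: A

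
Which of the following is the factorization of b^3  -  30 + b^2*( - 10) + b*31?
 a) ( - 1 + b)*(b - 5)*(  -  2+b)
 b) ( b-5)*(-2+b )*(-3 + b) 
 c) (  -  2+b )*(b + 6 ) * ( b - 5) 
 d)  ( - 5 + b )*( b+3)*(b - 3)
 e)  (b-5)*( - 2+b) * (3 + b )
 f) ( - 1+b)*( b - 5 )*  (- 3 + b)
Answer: b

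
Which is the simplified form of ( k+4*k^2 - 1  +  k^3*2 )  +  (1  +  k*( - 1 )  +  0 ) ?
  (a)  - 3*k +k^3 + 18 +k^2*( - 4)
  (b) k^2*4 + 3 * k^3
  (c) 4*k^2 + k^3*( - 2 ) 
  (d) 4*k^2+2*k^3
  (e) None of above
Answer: d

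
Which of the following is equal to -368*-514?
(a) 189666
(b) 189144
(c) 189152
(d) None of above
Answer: c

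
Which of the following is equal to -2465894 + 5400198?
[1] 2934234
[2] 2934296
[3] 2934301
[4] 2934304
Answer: 4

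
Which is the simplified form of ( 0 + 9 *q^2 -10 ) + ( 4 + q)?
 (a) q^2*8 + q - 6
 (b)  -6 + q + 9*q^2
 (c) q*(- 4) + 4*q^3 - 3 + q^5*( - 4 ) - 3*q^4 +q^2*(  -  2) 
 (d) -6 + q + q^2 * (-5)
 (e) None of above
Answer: b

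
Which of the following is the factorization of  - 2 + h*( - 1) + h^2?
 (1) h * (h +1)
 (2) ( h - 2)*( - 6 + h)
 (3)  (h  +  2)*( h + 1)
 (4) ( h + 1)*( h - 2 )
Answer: 4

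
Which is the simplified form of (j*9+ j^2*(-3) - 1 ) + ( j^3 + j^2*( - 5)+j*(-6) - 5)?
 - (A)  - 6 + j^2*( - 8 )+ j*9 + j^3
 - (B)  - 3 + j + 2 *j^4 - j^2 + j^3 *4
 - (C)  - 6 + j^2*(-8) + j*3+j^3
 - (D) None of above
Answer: C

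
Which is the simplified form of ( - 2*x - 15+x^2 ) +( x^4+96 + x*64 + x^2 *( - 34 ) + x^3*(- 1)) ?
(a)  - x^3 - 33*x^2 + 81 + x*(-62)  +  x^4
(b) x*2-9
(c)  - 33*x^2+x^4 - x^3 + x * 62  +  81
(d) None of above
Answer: c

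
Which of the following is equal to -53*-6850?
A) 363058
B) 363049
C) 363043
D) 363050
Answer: D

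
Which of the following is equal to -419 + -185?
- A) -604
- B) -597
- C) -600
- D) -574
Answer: A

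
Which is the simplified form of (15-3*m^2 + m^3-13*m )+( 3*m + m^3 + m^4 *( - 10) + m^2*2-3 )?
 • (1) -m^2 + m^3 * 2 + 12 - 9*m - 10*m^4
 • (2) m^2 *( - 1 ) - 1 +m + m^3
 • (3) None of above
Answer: 3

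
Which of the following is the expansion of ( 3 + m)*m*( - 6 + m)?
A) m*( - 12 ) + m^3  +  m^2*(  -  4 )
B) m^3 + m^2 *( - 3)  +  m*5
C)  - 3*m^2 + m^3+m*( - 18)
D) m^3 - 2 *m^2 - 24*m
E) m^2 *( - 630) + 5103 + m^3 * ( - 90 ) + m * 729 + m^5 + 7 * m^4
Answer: C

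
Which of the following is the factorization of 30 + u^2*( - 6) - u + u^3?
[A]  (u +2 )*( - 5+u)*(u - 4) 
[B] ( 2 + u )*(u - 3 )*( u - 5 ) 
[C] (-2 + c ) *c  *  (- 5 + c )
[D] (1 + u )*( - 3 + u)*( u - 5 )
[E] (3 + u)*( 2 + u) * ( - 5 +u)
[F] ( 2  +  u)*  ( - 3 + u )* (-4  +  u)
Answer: B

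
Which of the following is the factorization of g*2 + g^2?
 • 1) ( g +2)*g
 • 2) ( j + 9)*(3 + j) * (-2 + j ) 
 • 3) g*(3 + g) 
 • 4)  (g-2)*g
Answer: 1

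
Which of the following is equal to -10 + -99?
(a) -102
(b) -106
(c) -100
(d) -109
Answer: d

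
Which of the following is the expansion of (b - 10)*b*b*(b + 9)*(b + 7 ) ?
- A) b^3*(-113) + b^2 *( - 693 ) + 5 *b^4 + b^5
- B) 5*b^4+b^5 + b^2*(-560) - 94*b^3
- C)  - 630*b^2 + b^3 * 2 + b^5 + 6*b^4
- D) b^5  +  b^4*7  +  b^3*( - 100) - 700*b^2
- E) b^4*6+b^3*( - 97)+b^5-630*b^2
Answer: E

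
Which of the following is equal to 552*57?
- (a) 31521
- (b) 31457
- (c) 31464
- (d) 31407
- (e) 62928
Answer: c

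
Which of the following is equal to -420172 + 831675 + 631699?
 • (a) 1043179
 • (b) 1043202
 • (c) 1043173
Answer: b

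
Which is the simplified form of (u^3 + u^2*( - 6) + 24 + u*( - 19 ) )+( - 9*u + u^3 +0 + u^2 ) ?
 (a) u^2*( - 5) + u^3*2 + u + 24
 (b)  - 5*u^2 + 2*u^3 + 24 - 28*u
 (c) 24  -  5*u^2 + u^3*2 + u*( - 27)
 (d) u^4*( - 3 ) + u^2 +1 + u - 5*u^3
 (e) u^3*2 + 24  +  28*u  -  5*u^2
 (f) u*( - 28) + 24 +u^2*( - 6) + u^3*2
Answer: b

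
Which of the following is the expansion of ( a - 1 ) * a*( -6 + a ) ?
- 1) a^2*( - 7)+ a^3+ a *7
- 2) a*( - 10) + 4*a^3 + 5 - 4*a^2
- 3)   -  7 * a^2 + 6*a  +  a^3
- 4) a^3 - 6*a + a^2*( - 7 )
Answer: 3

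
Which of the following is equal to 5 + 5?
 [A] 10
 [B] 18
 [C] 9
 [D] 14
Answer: A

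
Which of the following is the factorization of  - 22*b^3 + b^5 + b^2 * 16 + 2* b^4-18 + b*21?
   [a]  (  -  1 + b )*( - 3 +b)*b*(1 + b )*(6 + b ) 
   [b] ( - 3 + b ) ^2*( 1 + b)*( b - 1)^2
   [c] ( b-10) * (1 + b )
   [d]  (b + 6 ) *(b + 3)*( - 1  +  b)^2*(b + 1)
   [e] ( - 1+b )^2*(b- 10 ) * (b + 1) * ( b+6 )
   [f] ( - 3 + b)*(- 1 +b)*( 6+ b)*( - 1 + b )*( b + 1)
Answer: f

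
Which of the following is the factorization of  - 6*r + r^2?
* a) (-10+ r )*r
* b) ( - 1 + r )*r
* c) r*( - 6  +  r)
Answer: c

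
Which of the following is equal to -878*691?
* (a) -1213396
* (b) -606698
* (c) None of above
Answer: b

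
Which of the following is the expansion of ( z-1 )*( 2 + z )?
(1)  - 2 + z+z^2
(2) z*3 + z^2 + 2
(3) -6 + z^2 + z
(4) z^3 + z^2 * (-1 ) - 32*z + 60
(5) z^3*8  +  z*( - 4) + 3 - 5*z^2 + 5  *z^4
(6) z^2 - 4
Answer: 1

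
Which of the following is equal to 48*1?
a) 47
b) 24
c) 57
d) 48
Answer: d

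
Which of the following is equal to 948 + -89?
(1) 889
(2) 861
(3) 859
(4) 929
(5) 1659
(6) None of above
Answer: 3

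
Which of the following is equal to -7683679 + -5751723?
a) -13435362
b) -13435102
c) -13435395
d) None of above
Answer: d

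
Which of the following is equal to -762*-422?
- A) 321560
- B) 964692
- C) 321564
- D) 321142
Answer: C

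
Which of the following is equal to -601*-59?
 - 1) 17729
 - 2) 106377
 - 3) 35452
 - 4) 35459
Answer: 4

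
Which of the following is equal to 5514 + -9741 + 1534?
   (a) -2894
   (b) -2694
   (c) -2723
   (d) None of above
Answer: d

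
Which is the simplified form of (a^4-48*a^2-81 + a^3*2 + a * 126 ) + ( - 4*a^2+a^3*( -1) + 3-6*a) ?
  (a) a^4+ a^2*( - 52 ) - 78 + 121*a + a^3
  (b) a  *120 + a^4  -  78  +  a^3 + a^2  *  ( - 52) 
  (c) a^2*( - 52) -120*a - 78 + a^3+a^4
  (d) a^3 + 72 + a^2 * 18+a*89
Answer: b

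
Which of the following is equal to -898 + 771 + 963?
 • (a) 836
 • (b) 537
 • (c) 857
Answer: a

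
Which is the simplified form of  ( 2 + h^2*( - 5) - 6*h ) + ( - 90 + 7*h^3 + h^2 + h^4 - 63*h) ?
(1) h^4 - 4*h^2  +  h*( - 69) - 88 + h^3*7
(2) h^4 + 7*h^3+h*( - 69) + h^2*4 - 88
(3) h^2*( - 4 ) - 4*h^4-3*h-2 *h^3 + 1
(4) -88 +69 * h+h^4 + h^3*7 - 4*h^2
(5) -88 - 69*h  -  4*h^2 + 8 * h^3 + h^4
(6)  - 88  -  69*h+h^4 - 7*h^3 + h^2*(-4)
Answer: 1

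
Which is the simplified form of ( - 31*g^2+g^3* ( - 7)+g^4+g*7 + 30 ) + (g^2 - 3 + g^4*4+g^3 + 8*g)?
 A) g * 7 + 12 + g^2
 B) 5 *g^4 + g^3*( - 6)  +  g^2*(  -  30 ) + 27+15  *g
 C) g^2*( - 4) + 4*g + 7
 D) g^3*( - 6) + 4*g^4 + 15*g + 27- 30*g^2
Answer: B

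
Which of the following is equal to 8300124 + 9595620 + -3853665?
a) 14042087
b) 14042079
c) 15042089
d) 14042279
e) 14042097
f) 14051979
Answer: b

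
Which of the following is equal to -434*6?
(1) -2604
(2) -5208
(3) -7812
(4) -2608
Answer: 1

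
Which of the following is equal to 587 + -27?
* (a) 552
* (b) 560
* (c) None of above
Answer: b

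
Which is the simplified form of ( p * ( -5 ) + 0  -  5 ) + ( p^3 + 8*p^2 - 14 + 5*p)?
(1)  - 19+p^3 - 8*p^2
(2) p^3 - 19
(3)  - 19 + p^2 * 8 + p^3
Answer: 3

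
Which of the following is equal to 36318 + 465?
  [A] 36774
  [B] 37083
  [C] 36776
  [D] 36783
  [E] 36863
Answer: D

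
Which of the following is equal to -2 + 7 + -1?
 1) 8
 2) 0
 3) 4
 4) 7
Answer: 3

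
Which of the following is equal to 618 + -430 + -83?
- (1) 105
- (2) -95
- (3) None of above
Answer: 1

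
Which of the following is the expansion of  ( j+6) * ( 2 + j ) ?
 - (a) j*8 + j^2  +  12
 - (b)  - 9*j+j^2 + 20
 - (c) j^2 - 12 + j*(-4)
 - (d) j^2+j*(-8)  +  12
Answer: a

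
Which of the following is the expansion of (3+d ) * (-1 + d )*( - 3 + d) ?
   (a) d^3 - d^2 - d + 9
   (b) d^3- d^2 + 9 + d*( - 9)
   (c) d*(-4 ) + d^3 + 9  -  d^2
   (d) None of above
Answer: b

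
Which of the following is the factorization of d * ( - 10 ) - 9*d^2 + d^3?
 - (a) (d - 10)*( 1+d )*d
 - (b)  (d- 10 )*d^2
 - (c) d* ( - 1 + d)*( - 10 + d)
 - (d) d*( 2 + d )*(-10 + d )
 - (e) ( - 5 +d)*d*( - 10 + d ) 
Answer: a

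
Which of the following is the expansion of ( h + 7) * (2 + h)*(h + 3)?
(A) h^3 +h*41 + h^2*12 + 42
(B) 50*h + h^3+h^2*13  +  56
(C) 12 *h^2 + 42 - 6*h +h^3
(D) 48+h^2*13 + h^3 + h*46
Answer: A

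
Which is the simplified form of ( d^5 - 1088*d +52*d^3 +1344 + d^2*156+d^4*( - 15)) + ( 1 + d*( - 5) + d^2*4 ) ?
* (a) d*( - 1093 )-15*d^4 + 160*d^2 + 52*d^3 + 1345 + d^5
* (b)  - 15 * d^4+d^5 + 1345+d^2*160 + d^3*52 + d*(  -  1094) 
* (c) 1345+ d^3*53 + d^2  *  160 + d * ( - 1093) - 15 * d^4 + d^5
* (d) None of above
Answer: a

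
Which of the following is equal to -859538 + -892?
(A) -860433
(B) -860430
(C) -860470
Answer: B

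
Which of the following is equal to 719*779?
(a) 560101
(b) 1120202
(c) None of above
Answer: a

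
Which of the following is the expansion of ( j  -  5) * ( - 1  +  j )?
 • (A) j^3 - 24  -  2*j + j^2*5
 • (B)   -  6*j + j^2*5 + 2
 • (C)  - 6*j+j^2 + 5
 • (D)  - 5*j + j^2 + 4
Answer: C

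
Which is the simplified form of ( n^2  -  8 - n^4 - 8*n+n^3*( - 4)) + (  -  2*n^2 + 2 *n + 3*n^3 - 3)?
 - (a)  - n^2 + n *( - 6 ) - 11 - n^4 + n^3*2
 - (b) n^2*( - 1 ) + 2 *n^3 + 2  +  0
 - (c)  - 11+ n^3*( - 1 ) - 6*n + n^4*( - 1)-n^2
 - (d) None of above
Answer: c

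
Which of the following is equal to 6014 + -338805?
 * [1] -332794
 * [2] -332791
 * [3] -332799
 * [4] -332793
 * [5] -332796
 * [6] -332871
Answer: 2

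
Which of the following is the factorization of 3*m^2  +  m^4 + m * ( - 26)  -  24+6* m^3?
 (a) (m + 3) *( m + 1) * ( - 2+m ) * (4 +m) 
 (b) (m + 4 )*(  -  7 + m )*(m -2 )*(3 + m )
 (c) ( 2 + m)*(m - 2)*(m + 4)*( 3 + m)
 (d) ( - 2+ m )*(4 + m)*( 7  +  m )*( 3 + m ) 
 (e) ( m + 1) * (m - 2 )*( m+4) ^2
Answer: a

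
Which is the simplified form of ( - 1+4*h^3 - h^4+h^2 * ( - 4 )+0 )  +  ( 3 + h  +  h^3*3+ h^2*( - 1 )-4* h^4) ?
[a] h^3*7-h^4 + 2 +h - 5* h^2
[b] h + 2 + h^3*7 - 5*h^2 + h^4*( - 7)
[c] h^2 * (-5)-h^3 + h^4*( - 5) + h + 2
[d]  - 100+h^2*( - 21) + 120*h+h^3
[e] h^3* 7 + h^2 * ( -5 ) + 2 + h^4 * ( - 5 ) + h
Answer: e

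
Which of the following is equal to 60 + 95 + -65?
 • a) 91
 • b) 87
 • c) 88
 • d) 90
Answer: d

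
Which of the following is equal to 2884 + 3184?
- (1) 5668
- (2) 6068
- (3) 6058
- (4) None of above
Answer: 2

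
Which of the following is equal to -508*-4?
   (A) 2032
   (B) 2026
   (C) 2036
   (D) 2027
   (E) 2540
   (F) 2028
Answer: A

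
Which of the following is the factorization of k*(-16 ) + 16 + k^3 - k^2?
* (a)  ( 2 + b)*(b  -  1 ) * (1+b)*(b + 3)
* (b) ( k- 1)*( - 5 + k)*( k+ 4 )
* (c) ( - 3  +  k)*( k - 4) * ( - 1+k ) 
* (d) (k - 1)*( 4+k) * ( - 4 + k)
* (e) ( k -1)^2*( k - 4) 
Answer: d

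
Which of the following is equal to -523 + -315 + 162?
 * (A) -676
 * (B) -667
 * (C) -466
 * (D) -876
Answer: A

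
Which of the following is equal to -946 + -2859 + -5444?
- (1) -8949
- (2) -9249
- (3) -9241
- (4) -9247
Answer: 2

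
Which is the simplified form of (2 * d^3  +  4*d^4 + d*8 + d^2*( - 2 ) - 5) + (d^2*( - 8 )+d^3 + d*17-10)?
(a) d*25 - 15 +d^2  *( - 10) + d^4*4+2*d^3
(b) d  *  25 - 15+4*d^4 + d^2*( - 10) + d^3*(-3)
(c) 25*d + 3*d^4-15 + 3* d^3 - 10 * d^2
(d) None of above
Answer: d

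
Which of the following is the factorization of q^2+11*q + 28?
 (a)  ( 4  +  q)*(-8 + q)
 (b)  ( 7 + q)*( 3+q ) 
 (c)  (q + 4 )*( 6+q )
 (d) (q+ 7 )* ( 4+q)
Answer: d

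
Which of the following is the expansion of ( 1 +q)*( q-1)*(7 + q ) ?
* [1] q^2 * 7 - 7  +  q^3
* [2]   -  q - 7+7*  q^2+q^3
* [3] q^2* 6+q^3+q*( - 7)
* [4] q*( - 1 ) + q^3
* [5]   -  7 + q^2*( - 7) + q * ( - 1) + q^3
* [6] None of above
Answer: 2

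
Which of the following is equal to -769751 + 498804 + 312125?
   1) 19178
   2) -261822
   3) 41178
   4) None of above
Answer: 3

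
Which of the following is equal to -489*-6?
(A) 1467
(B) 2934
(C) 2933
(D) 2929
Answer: B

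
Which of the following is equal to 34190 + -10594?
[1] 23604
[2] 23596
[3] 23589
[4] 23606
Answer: 2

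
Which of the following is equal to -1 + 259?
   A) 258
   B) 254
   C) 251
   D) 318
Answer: A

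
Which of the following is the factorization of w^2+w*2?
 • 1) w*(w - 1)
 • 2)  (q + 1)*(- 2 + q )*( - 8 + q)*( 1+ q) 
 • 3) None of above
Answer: 3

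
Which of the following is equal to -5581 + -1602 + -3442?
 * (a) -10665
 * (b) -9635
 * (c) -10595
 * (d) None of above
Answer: d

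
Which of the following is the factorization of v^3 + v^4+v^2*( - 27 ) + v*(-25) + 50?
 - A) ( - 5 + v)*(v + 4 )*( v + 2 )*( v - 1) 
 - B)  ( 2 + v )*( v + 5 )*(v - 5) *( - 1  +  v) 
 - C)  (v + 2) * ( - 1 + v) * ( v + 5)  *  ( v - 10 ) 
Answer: B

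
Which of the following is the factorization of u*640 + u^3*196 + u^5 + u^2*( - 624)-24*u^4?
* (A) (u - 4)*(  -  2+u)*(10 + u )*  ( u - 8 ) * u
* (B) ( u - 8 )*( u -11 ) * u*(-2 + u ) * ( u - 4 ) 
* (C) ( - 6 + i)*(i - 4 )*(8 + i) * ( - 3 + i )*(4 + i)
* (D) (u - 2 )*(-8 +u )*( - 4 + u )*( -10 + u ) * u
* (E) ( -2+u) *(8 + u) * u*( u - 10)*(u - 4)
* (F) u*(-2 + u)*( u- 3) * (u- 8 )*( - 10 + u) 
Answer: D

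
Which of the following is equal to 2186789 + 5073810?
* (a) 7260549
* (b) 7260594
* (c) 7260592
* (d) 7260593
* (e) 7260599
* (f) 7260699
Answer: e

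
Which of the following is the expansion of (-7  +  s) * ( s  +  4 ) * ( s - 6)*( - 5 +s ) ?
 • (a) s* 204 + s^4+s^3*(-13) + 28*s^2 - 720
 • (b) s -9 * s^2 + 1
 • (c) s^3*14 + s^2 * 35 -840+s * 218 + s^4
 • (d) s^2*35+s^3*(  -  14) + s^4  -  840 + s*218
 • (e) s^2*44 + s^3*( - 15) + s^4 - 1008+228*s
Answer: d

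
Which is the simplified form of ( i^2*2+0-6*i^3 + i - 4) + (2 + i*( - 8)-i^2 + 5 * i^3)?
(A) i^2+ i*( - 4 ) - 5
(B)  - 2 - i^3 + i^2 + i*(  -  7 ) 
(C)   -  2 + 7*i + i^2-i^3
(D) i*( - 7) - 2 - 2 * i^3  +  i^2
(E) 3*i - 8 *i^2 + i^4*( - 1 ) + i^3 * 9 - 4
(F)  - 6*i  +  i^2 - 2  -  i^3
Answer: B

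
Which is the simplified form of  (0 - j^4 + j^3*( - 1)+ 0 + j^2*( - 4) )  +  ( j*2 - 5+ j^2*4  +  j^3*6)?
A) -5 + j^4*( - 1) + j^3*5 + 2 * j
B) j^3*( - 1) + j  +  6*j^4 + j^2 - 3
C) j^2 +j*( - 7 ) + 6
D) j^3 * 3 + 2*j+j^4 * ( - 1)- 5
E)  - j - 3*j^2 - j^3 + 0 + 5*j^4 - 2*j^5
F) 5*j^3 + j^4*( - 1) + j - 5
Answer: A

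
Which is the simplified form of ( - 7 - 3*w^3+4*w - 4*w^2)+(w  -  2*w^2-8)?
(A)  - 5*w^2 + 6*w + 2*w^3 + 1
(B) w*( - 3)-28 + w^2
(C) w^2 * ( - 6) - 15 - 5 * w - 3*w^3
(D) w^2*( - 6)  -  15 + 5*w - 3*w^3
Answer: D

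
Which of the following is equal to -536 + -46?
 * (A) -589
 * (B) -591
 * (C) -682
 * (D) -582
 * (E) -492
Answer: D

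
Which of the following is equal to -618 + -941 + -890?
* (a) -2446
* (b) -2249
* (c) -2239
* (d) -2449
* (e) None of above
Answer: d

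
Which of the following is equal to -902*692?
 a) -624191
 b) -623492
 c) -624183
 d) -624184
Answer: d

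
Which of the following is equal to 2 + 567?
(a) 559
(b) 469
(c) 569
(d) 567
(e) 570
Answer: c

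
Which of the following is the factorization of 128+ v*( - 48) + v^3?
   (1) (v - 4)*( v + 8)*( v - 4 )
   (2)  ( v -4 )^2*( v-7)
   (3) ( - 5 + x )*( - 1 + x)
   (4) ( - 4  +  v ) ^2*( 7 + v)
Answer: 1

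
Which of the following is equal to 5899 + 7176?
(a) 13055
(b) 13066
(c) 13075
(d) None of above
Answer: c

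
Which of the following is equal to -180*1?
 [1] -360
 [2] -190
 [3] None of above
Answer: 3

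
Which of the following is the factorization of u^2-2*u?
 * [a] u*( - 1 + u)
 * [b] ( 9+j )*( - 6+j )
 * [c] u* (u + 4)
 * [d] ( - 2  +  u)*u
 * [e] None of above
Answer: d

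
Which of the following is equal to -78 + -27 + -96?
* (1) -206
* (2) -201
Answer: 2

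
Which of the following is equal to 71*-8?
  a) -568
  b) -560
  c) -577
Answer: a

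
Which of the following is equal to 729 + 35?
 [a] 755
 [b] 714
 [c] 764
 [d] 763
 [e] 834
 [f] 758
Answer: c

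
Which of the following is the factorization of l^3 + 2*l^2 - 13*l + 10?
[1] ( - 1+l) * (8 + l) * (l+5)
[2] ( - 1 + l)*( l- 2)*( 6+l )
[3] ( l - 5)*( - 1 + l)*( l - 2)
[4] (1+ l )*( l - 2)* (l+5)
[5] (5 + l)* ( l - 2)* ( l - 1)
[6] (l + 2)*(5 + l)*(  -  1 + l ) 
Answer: 5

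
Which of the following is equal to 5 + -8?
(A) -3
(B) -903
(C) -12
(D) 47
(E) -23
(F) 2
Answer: A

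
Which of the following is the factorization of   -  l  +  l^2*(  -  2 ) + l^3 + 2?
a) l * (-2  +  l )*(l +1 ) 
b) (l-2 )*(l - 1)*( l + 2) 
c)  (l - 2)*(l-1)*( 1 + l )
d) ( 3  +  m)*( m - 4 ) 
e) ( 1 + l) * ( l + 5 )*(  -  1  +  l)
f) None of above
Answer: c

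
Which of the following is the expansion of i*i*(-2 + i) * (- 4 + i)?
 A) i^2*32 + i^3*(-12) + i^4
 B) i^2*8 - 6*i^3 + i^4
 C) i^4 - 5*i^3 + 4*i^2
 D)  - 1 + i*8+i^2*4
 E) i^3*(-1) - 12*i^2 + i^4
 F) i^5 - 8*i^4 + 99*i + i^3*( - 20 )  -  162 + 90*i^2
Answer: B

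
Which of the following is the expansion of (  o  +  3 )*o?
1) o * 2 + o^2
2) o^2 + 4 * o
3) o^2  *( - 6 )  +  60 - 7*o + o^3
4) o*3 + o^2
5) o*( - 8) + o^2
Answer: 4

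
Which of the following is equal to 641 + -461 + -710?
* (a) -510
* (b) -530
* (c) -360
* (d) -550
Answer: b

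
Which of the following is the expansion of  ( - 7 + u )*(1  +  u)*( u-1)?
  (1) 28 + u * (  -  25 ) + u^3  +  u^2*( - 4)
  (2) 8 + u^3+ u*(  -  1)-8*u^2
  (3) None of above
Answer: 3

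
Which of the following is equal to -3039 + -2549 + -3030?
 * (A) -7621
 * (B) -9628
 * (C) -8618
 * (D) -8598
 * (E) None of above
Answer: C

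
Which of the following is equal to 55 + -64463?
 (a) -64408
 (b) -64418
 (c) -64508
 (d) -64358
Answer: a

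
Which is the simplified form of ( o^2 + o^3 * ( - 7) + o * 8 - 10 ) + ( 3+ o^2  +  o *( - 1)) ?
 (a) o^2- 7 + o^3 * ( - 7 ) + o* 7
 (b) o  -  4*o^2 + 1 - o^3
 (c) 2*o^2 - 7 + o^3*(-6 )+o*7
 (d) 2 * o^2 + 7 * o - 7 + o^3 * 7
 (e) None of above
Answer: e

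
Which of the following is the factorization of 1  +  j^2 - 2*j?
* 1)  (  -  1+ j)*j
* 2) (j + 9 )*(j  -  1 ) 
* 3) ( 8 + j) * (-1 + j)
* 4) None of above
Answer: 4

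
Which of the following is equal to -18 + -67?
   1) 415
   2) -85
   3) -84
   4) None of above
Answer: 2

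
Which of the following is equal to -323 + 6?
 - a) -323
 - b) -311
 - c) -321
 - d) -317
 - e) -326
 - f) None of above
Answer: d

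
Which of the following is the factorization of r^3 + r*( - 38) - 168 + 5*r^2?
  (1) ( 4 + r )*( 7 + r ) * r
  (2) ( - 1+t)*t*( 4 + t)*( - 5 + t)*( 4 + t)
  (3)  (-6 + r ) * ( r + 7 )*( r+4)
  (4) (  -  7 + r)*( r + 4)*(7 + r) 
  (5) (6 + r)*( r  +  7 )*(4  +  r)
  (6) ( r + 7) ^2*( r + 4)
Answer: 3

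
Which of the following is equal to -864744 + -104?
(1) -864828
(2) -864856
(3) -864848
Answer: 3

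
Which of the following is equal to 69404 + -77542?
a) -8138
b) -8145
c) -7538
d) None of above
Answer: a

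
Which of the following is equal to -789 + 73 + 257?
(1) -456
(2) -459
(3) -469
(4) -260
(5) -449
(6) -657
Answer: 2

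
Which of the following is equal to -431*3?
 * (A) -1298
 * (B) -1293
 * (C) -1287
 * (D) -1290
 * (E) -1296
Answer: B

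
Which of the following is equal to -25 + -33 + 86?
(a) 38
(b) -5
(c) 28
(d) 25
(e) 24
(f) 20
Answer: c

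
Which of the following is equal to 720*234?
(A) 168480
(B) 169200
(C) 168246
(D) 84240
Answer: A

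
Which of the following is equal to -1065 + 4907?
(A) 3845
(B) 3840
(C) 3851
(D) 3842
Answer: D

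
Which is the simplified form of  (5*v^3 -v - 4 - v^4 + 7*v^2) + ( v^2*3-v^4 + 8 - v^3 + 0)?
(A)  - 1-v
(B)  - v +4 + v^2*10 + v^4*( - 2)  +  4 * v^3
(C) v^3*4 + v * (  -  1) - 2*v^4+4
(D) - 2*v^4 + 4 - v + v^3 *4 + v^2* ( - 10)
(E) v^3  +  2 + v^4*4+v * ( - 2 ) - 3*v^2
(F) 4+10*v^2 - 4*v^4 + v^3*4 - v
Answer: B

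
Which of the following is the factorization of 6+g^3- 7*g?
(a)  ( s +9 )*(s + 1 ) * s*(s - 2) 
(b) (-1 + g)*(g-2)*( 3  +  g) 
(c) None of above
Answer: b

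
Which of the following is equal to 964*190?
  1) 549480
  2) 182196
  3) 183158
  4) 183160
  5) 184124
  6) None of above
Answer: 4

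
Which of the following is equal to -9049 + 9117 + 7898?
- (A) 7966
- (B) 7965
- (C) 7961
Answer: A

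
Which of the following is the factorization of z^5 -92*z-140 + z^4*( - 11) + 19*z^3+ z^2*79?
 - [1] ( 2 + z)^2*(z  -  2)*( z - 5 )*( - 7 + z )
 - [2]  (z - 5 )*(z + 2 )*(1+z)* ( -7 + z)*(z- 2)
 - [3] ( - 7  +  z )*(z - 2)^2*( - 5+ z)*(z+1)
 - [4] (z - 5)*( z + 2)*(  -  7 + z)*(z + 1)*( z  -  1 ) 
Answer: 2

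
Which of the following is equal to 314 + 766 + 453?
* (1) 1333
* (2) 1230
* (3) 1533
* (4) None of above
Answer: 3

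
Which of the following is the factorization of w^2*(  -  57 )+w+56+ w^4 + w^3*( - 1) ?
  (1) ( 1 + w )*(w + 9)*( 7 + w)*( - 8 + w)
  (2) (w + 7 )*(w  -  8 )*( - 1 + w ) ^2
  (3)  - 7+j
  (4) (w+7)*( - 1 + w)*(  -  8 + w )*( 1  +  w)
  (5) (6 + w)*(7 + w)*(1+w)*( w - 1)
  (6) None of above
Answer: 4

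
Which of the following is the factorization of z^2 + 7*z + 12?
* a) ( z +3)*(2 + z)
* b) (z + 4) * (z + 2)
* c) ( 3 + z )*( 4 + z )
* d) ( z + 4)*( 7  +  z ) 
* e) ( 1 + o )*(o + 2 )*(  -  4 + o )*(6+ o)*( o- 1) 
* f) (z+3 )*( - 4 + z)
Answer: c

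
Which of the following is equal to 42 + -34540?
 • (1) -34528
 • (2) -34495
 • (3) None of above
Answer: 3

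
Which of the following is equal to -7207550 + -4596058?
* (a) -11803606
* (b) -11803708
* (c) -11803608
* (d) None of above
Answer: c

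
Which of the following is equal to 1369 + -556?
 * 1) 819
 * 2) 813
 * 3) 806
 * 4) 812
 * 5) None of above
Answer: 2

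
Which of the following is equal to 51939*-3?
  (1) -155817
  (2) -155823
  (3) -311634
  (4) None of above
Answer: 1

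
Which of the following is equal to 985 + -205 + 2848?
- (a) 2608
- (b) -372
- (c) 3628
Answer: c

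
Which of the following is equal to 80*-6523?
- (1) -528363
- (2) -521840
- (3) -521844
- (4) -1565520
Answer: 2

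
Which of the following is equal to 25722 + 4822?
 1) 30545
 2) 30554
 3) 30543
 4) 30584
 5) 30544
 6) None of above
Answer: 5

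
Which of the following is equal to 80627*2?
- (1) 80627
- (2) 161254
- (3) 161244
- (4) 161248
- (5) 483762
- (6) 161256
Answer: 2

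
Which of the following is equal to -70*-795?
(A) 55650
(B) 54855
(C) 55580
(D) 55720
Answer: A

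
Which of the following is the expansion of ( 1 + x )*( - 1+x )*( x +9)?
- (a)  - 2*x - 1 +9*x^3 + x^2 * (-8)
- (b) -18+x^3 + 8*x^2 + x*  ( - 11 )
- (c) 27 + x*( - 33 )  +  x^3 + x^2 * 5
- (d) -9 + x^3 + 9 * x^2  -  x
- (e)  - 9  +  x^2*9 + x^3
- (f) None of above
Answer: d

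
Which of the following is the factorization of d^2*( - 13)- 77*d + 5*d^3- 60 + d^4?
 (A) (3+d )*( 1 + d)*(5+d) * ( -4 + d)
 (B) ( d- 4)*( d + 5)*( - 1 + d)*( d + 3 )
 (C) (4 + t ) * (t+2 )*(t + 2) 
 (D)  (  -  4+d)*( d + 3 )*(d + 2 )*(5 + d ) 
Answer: A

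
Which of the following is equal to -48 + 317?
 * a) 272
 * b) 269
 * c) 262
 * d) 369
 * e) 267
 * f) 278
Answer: b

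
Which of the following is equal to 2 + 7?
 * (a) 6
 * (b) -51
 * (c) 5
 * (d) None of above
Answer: d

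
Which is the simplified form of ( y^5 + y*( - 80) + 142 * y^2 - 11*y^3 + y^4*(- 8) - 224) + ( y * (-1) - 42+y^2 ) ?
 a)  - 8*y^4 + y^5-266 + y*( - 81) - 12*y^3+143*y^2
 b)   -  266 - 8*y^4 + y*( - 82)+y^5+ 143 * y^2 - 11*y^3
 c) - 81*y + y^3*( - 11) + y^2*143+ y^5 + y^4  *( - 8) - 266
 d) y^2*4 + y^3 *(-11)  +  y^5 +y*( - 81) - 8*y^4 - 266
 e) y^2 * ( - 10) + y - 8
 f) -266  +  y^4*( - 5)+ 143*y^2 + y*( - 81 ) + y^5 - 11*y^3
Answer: c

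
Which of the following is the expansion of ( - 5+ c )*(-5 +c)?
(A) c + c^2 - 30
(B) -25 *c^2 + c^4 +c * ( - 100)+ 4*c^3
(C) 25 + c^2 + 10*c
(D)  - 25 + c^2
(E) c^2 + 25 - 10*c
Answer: E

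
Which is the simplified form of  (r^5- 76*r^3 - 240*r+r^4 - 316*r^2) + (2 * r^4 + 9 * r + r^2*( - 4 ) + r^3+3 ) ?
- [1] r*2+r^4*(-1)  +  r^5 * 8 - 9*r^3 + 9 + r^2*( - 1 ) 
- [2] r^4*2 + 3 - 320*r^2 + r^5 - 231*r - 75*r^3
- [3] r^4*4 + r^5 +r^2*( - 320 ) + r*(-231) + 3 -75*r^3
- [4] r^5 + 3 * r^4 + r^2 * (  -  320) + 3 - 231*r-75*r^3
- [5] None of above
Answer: 4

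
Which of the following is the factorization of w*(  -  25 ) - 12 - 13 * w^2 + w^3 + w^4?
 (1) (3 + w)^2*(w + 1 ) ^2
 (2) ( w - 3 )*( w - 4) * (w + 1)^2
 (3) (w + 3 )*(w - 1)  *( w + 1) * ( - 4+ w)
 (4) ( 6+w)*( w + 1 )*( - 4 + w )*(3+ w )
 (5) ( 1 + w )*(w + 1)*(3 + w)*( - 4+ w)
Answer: 5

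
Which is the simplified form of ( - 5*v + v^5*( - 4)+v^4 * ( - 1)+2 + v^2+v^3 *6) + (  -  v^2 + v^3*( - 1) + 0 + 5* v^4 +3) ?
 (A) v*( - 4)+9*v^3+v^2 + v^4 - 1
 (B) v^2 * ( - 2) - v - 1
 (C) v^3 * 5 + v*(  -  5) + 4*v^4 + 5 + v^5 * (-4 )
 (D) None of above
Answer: C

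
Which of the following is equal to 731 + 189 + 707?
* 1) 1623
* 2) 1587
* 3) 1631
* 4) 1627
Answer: 4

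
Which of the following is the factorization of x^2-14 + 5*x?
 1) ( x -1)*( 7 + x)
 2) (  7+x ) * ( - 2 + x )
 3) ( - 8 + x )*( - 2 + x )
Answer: 2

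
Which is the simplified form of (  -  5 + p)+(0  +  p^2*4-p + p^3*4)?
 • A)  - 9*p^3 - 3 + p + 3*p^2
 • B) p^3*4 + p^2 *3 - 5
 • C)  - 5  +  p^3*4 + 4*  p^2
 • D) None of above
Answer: C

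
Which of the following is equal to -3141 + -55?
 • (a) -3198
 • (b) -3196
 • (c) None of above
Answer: b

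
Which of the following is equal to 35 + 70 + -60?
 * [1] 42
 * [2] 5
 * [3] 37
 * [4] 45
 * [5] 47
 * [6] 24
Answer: 4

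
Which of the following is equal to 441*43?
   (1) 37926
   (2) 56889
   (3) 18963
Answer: 3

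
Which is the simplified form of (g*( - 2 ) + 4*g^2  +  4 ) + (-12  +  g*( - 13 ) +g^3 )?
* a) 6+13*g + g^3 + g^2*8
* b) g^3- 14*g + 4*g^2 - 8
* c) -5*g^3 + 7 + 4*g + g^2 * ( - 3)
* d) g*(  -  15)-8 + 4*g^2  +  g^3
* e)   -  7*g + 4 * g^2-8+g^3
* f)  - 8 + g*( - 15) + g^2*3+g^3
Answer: d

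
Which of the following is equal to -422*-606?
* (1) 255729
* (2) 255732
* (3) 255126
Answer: 2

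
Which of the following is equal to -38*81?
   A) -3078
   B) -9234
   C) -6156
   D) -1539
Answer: A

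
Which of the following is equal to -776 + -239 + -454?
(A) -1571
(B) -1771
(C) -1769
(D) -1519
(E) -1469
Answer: E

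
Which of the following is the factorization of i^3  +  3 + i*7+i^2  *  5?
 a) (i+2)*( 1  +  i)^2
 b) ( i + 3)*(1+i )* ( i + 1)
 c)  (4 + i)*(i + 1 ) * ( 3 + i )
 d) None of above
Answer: b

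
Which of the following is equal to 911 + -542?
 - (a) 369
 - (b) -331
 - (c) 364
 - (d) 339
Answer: a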